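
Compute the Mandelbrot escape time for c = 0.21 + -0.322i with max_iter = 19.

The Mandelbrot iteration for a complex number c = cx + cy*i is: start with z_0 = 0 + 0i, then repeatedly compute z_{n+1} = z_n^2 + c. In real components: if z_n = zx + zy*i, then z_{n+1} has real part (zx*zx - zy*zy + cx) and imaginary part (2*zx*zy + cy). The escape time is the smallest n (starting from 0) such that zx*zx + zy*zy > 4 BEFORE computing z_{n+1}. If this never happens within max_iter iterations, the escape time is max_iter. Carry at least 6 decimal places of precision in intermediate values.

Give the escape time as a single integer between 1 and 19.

Answer: 19

Derivation:
z_0 = 0 + 0i, c = 0.2100 + -0.3220i
Iter 1: z = 0.2100 + -0.3220i, |z|^2 = 0.1478
Iter 2: z = 0.1504 + -0.4572i, |z|^2 = 0.2317
Iter 3: z = 0.0236 + -0.4596i, |z|^2 = 0.2117
Iter 4: z = -0.0006 + -0.3437i, |z|^2 = 0.1181
Iter 5: z = 0.0919 + -0.3216i, |z|^2 = 0.1119
Iter 6: z = 0.1150 + -0.3811i, |z|^2 = 0.1585
Iter 7: z = 0.0780 + -0.4097i, |z|^2 = 0.1739
Iter 8: z = 0.0482 + -0.3859i, |z|^2 = 0.1512
Iter 9: z = 0.0634 + -0.3592i, |z|^2 = 0.1331
Iter 10: z = 0.0850 + -0.3676i, |z|^2 = 0.1423
Iter 11: z = 0.0821 + -0.3845i, |z|^2 = 0.1546
Iter 12: z = 0.0689 + -0.3851i, |z|^2 = 0.1531
Iter 13: z = 0.0664 + -0.3751i, |z|^2 = 0.1451
Iter 14: z = 0.0737 + -0.3718i, |z|^2 = 0.1437
Iter 15: z = 0.0772 + -0.3768i, |z|^2 = 0.1479
Iter 16: z = 0.0740 + -0.3802i, |z|^2 = 0.1500
Iter 17: z = 0.0709 + -0.3782i, |z|^2 = 0.1481
Iter 18: z = 0.0720 + -0.3757i, |z|^2 = 0.1463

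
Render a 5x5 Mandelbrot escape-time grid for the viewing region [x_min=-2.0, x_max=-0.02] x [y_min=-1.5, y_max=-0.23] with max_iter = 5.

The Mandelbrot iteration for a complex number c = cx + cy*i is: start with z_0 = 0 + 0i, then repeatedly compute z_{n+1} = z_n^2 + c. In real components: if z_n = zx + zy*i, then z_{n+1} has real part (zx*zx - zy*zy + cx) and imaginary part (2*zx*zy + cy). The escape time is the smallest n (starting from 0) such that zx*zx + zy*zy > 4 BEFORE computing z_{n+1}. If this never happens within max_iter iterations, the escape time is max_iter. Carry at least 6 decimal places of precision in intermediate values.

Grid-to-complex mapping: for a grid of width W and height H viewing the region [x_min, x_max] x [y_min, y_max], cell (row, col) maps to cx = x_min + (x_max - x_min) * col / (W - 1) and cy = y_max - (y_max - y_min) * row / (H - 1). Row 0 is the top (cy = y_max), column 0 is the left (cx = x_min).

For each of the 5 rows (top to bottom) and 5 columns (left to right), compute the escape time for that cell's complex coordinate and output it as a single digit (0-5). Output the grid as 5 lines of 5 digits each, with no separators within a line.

(row=0, col=0): c = -2.0000 + -0.2300i → escape time 1
(row=0, col=1): c = -1.5050 + -0.2300i → escape time 5
(row=0, col=2): c = -1.0100 + -0.2300i → escape time 5
(row=0, col=3): c = -0.5150 + -0.2300i → escape time 5
(row=0, col=4): c = -0.0200 + -0.2300i → escape time 5
(row=1, col=0): c = -2.0000 + -0.5475i → escape time 1
(row=1, col=1): c = -1.5050 + -0.5475i → escape time 3
(row=1, col=2): c = -1.0100 + -0.5475i → escape time 5
(row=1, col=3): c = -0.5150 + -0.5475i → escape time 5
(row=1, col=4): c = -0.0200 + -0.5475i → escape time 5
(row=2, col=0): c = -2.0000 + -0.8650i → escape time 1
(row=2, col=1): c = -1.5050 + -0.8650i → escape time 3
(row=2, col=2): c = -1.0100 + -0.8650i → escape time 3
(row=2, col=3): c = -0.5150 + -0.8650i → escape time 4
(row=2, col=4): c = -0.0200 + -0.8650i → escape time 5
(row=3, col=0): c = -2.0000 + -1.1825i → escape time 1
(row=3, col=1): c = -1.5050 + -1.1825i → escape time 2
(row=3, col=2): c = -1.0100 + -1.1825i → escape time 3
(row=3, col=3): c = -0.5150 + -1.1825i → escape time 3
(row=3, col=4): c = -0.0200 + -1.1825i → escape time 3
(row=4, col=0): c = -2.0000 + -1.5000i → escape time 1
(row=4, col=1): c = -1.5050 + -1.5000i → escape time 1
(row=4, col=2): c = -1.0100 + -1.5000i → escape time 2
(row=4, col=3): c = -0.5150 + -1.5000i → escape time 2
(row=4, col=4): c = -0.0200 + -1.5000i → escape time 2

Answer: 15555
13555
13345
12333
11222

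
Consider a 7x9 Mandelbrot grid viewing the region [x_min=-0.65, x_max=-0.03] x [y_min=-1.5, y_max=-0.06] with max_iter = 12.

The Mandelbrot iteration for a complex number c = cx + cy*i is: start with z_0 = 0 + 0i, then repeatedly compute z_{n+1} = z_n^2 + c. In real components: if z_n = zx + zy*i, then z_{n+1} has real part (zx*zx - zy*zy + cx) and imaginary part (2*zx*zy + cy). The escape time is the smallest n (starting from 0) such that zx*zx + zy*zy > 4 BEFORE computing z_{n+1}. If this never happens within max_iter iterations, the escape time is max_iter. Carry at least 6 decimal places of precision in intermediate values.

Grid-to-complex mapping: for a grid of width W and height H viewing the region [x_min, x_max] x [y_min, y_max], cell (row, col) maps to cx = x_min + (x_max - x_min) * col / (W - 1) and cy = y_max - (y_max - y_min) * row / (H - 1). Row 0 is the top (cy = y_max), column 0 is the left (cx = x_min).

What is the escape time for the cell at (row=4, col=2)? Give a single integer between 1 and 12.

Answer: 6

Derivation:
z_0 = 0 + 0i, c = -0.4433 + -0.7800i
Iter 1: z = -0.4433 + -0.7800i, |z|^2 = 0.8049
Iter 2: z = -0.8552 + -0.0884i, |z|^2 = 0.7392
Iter 3: z = 0.2802 + -0.6288i, |z|^2 = 0.4739
Iter 4: z = -0.7602 + -1.1324i, |z|^2 = 1.8602
Iter 5: z = -1.1477 + 0.9417i, |z|^2 = 2.2040
Iter 6: z = -0.0129 + -2.9416i, |z|^2 = 8.6530
Escaped at iteration 6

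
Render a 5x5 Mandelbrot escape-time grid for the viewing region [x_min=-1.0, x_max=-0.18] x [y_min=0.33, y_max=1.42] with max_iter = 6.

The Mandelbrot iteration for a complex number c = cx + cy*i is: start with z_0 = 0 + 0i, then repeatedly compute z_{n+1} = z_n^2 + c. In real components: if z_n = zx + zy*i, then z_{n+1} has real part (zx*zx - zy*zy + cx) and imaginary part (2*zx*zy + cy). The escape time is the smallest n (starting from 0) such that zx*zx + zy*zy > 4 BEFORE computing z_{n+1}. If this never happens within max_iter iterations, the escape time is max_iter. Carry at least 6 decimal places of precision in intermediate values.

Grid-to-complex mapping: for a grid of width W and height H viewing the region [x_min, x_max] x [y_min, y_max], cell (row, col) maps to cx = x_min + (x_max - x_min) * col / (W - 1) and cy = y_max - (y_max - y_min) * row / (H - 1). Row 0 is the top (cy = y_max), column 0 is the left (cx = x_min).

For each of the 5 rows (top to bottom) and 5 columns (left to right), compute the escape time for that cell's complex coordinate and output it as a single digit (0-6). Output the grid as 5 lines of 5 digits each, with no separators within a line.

Answer: 22222
33345
34456
45666
66666

Derivation:
(row=0, col=0): c = -1.0000 + 1.4200i → escape time 2
(row=0, col=1): c = -0.7950 + 1.4200i → escape time 2
(row=0, col=2): c = -0.5900 + 1.4200i → escape time 2
(row=0, col=3): c = -0.3850 + 1.4200i → escape time 2
(row=0, col=4): c = -0.1800 + 1.4200i → escape time 2
(row=1, col=0): c = -1.0000 + 1.1475i → escape time 3
(row=1, col=1): c = -0.7950 + 1.1475i → escape time 3
(row=1, col=2): c = -0.5900 + 1.1475i → escape time 3
(row=1, col=3): c = -0.3850 + 1.1475i → escape time 4
(row=1, col=4): c = -0.1800 + 1.1475i → escape time 5
(row=2, col=0): c = -1.0000 + 0.8750i → escape time 3
(row=2, col=1): c = -0.7950 + 0.8750i → escape time 4
(row=2, col=2): c = -0.5900 + 0.8750i → escape time 4
(row=2, col=3): c = -0.3850 + 0.8750i → escape time 5
(row=2, col=4): c = -0.1800 + 0.8750i → escape time 6
(row=3, col=0): c = -1.0000 + 0.6025i → escape time 4
(row=3, col=1): c = -0.7950 + 0.6025i → escape time 5
(row=3, col=2): c = -0.5900 + 0.6025i → escape time 6
(row=3, col=3): c = -0.3850 + 0.6025i → escape time 6
(row=3, col=4): c = -0.1800 + 0.6025i → escape time 6
(row=4, col=0): c = -1.0000 + 0.3300i → escape time 6
(row=4, col=1): c = -0.7950 + 0.3300i → escape time 6
(row=4, col=2): c = -0.5900 + 0.3300i → escape time 6
(row=4, col=3): c = -0.3850 + 0.3300i → escape time 6
(row=4, col=4): c = -0.1800 + 0.3300i → escape time 6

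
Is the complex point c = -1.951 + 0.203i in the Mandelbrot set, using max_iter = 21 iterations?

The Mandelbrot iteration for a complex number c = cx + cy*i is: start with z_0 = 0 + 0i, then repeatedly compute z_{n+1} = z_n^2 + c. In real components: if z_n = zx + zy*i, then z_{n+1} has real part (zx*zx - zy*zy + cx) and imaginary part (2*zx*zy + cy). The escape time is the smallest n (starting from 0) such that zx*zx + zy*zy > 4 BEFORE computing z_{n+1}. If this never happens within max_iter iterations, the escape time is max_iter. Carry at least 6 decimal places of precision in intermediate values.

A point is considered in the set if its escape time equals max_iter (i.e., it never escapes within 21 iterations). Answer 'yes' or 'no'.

z_0 = 0 + 0i, c = -1.9510 + 0.2030i
Iter 1: z = -1.9510 + 0.2030i, |z|^2 = 3.8476
Iter 2: z = 1.8142 + -0.5891i, |z|^2 = 3.6383
Iter 3: z = 0.9932 + -1.9345i, |z|^2 = 4.7288
Escaped at iteration 3

Answer: no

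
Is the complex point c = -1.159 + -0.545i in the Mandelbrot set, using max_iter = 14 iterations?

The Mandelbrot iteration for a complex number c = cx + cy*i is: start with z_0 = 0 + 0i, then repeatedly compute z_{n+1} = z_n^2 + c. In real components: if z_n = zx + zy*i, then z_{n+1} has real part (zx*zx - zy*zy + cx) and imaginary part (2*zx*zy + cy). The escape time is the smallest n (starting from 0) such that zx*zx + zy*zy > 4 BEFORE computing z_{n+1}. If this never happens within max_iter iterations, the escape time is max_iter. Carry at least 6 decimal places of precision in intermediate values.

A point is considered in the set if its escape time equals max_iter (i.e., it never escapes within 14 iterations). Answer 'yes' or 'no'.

z_0 = 0 + 0i, c = -1.1590 + -0.5450i
Iter 1: z = -1.1590 + -0.5450i, |z|^2 = 1.6403
Iter 2: z = -0.1127 + 0.7183i, |z|^2 = 0.5287
Iter 3: z = -1.6623 + -0.7070i, |z|^2 = 3.2629
Iter 4: z = 1.1043 + 1.8053i, |z|^2 = 4.4787
Escaped at iteration 4

Answer: no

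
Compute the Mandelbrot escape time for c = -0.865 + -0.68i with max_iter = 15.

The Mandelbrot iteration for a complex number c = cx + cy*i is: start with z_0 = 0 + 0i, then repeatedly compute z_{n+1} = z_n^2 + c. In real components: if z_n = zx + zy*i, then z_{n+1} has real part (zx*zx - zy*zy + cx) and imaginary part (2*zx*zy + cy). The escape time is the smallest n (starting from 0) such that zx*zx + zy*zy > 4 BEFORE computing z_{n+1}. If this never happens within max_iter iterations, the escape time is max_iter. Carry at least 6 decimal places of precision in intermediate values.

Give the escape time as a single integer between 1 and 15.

z_0 = 0 + 0i, c = -0.8650 + -0.6800i
Iter 1: z = -0.8650 + -0.6800i, |z|^2 = 1.2106
Iter 2: z = -0.5792 + 0.4964i, |z|^2 = 0.5819
Iter 3: z = -0.7760 + -1.2550i, |z|^2 = 2.1772
Iter 4: z = -1.8379 + 1.2677i, |z|^2 = 4.9849
Escaped at iteration 4

Answer: 4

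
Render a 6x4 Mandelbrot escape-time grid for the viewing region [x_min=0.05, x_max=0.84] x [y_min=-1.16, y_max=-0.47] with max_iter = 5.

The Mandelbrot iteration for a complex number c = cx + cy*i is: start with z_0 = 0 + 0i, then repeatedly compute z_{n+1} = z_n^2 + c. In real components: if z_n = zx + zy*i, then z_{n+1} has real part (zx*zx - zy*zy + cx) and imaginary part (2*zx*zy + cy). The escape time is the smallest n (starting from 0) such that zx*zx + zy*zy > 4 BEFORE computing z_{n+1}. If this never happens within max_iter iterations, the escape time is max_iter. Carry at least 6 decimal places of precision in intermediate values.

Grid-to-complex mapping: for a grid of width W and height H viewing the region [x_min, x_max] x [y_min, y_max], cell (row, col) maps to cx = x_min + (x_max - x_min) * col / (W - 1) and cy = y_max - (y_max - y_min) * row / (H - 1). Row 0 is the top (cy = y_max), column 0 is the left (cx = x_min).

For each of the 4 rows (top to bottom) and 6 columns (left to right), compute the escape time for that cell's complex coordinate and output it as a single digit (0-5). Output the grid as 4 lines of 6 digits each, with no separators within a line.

Answer: 555533
555332
543322
332222

Derivation:
(row=0, col=0): c = 0.0500 + -0.4700i → escape time 5
(row=0, col=1): c = 0.2080 + -0.4700i → escape time 5
(row=0, col=2): c = 0.3660 + -0.4700i → escape time 5
(row=0, col=3): c = 0.5240 + -0.4700i → escape time 5
(row=0, col=4): c = 0.6820 + -0.4700i → escape time 3
(row=0, col=5): c = 0.8400 + -0.4700i → escape time 3
(row=1, col=0): c = 0.0500 + -0.7000i → escape time 5
(row=1, col=1): c = 0.2080 + -0.7000i → escape time 5
(row=1, col=2): c = 0.3660 + -0.7000i → escape time 5
(row=1, col=3): c = 0.5240 + -0.7000i → escape time 3
(row=1, col=4): c = 0.6820 + -0.7000i → escape time 3
(row=1, col=5): c = 0.8400 + -0.7000i → escape time 2
(row=2, col=0): c = 0.0500 + -0.9300i → escape time 5
(row=2, col=1): c = 0.2080 + -0.9300i → escape time 4
(row=2, col=2): c = 0.3660 + -0.9300i → escape time 3
(row=2, col=3): c = 0.5240 + -0.9300i → escape time 3
(row=2, col=4): c = 0.6820 + -0.9300i → escape time 2
(row=2, col=5): c = 0.8400 + -0.9300i → escape time 2
(row=3, col=0): c = 0.0500 + -1.1600i → escape time 3
(row=3, col=1): c = 0.2080 + -1.1600i → escape time 3
(row=3, col=2): c = 0.3660 + -1.1600i → escape time 2
(row=3, col=3): c = 0.5240 + -1.1600i → escape time 2
(row=3, col=4): c = 0.6820 + -1.1600i → escape time 2
(row=3, col=5): c = 0.8400 + -1.1600i → escape time 2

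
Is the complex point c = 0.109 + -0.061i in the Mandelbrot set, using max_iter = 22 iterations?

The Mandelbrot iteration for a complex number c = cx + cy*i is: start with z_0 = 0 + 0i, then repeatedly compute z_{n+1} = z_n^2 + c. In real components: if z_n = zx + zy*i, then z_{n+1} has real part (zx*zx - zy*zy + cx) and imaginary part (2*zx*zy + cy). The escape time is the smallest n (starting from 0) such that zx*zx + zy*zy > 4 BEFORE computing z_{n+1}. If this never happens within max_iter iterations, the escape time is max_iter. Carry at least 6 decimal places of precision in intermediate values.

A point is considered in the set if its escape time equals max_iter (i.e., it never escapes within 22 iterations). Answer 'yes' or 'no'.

Answer: yes

Derivation:
z_0 = 0 + 0i, c = 0.1090 + -0.0610i
Iter 1: z = 0.1090 + -0.0610i, |z|^2 = 0.0156
Iter 2: z = 0.1172 + -0.0743i, |z|^2 = 0.0192
Iter 3: z = 0.1172 + -0.0784i, |z|^2 = 0.0199
Iter 4: z = 0.1166 + -0.0794i, |z|^2 = 0.0199
Iter 5: z = 0.1163 + -0.0795i, |z|^2 = 0.0198
Iter 6: z = 0.1162 + -0.0795i, |z|^2 = 0.0198
Iter 7: z = 0.1162 + -0.0795i, |z|^2 = 0.0198
Iter 8: z = 0.1162 + -0.0795i, |z|^2 = 0.0198
Iter 9: z = 0.1162 + -0.0795i, |z|^2 = 0.0198
Iter 10: z = 0.1162 + -0.0795i, |z|^2 = 0.0198
Iter 11: z = 0.1162 + -0.0795i, |z|^2 = 0.0198
Iter 12: z = 0.1162 + -0.0795i, |z|^2 = 0.0198
Iter 13: z = 0.1162 + -0.0795i, |z|^2 = 0.0198
Iter 14: z = 0.1162 + -0.0795i, |z|^2 = 0.0198
Iter 15: z = 0.1162 + -0.0795i, |z|^2 = 0.0198
Iter 16: z = 0.1162 + -0.0795i, |z|^2 = 0.0198
Iter 17: z = 0.1162 + -0.0795i, |z|^2 = 0.0198
Iter 18: z = 0.1162 + -0.0795i, |z|^2 = 0.0198
Iter 19: z = 0.1162 + -0.0795i, |z|^2 = 0.0198
Iter 20: z = 0.1162 + -0.0795i, |z|^2 = 0.0198
Iter 21: z = 0.1162 + -0.0795i, |z|^2 = 0.0198
Did not escape in 22 iterations → in set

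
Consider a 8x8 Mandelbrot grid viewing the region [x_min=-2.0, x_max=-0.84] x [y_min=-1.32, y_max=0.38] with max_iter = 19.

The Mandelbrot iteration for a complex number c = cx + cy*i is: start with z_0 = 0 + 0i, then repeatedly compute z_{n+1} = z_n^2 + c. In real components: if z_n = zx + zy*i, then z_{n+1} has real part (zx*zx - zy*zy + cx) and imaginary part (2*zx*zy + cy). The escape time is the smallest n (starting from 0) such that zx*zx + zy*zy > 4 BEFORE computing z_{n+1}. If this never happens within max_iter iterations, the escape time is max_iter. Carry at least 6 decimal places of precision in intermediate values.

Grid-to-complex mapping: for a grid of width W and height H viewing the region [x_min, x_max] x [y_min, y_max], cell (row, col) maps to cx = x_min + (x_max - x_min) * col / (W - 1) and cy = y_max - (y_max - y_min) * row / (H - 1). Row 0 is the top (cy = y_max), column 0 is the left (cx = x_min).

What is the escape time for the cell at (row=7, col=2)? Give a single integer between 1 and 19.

z_0 = 0 + 0i, c = -1.6686 + -1.3200i
Iter 1: z = -1.6686 + -1.3200i, |z|^2 = 4.5265
Escaped at iteration 1

Answer: 1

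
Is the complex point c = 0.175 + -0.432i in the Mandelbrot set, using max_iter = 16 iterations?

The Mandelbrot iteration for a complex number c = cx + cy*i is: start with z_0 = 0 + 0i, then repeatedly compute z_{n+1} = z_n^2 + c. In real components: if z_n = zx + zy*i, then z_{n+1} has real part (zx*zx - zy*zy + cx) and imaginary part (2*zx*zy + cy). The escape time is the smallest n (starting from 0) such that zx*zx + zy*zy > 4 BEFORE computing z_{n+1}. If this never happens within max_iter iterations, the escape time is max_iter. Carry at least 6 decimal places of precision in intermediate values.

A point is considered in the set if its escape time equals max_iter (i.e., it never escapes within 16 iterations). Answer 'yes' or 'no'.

Answer: yes

Derivation:
z_0 = 0 + 0i, c = 0.1750 + -0.4320i
Iter 1: z = 0.1750 + -0.4320i, |z|^2 = 0.2172
Iter 2: z = 0.0190 + -0.5832i, |z|^2 = 0.3405
Iter 3: z = -0.1648 + -0.4542i, |z|^2 = 0.2334
Iter 4: z = -0.0041 + -0.2823i, |z|^2 = 0.0797
Iter 5: z = 0.0953 + -0.4297i, |z|^2 = 0.1937
Iter 6: z = -0.0005 + -0.5139i, |z|^2 = 0.2641
Iter 7: z = -0.0891 + -0.4314i, |z|^2 = 0.1941
Iter 8: z = -0.0032 + -0.3551i, |z|^2 = 0.1261
Iter 9: z = 0.0489 + -0.4297i, |z|^2 = 0.1871
Iter 10: z = -0.0073 + -0.4740i, |z|^2 = 0.2248
Iter 11: z = -0.0496 + -0.4251i, |z|^2 = 0.1832
Iter 12: z = -0.0033 + -0.3898i, |z|^2 = 0.1519
Iter 13: z = 0.0231 + -0.4295i, |z|^2 = 0.1850
Iter 14: z = -0.0089 + -0.4518i, |z|^2 = 0.2042
Iter 15: z = -0.0291 + -0.4240i, |z|^2 = 0.1806
Did not escape in 16 iterations → in set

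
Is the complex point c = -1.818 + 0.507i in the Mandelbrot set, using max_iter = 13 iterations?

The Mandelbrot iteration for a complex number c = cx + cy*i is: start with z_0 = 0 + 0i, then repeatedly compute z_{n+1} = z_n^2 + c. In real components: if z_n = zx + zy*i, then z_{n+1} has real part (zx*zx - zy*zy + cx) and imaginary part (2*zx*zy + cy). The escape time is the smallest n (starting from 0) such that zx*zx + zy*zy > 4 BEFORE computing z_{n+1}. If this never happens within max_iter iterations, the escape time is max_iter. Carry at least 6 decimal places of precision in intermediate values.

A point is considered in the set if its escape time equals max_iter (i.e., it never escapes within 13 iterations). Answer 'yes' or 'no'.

Answer: no

Derivation:
z_0 = 0 + 0i, c = -1.8180 + 0.5070i
Iter 1: z = -1.8180 + 0.5070i, |z|^2 = 3.5622
Iter 2: z = 1.2301 + -1.3365i, |z|^2 = 3.2992
Iter 3: z = -2.0910 + -2.7809i, |z|^2 = 12.1056
Escaped at iteration 3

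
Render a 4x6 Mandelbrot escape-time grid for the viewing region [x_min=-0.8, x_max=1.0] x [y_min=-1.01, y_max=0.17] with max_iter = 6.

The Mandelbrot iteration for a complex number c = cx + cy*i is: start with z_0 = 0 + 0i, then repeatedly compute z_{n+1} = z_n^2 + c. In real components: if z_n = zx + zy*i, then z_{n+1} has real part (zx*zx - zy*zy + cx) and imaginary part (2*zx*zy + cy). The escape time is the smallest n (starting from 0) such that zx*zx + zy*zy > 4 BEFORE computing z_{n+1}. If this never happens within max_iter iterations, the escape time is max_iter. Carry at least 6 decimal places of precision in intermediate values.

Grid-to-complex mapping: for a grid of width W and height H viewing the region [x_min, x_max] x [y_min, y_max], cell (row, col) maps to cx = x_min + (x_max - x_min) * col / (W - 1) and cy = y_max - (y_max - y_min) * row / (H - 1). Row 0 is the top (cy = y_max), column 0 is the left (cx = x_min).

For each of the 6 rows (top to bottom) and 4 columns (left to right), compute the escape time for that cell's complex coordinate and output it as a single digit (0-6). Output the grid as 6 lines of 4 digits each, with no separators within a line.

Answer: 6662
6662
6662
6662
4642
3632

Derivation:
(row=0, col=0): c = -0.8000 + 0.1700i → escape time 6
(row=0, col=1): c = -0.2000 + 0.1700i → escape time 6
(row=0, col=2): c = 0.4000 + 0.1700i → escape time 6
(row=0, col=3): c = 1.0000 + 0.1700i → escape time 2
(row=1, col=0): c = -0.8000 + -0.0660i → escape time 6
(row=1, col=1): c = -0.2000 + -0.0660i → escape time 6
(row=1, col=2): c = 0.4000 + -0.0660i → escape time 6
(row=1, col=3): c = 1.0000 + -0.0660i → escape time 2
(row=2, col=0): c = -0.8000 + -0.3020i → escape time 6
(row=2, col=1): c = -0.2000 + -0.3020i → escape time 6
(row=2, col=2): c = 0.4000 + -0.3020i → escape time 6
(row=2, col=3): c = 1.0000 + -0.3020i → escape time 2
(row=3, col=0): c = -0.8000 + -0.5380i → escape time 6
(row=3, col=1): c = -0.2000 + -0.5380i → escape time 6
(row=3, col=2): c = 0.4000 + -0.5380i → escape time 6
(row=3, col=3): c = 1.0000 + -0.5380i → escape time 2
(row=4, col=0): c = -0.8000 + -0.7740i → escape time 4
(row=4, col=1): c = -0.2000 + -0.7740i → escape time 6
(row=4, col=2): c = 0.4000 + -0.7740i → escape time 4
(row=4, col=3): c = 1.0000 + -0.7740i → escape time 2
(row=5, col=0): c = -0.8000 + -1.0100i → escape time 3
(row=5, col=1): c = -0.2000 + -1.0100i → escape time 6
(row=5, col=2): c = 0.4000 + -1.0100i → escape time 3
(row=5, col=3): c = 1.0000 + -1.0100i → escape time 2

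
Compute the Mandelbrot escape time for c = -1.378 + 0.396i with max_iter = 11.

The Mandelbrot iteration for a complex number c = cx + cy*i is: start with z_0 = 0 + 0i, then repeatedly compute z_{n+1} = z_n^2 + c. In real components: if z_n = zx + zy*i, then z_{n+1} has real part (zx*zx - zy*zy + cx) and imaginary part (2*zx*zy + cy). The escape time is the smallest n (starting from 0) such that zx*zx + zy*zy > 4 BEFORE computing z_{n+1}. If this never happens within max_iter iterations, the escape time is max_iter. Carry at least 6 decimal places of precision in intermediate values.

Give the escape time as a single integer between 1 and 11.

z_0 = 0 + 0i, c = -1.3780 + 0.3960i
Iter 1: z = -1.3780 + 0.3960i, |z|^2 = 2.0557
Iter 2: z = 0.3641 + -0.6954i, |z|^2 = 0.6161
Iter 3: z = -1.7290 + -0.1103i, |z|^2 = 3.0016
Iter 4: z = 1.5993 + 0.7775i, |z|^2 = 3.1622
Iter 5: z = 0.5752 + 2.8829i, |z|^2 = 8.6421
Escaped at iteration 5

Answer: 5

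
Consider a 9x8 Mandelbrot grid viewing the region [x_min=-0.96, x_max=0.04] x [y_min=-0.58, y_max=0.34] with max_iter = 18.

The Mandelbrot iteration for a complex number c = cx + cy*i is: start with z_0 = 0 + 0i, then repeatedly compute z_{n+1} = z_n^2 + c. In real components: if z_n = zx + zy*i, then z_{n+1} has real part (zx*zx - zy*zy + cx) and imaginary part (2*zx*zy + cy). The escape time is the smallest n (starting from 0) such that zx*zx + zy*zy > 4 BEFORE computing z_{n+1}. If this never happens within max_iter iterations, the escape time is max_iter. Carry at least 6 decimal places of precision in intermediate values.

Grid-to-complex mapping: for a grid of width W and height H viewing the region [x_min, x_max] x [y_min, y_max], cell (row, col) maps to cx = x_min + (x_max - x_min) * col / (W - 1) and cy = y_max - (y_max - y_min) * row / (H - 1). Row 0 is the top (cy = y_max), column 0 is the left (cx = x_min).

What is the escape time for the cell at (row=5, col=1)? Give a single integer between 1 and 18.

z_0 = 0 + 0i, c = -0.8350 + -0.3171i
Iter 1: z = -0.8350 + -0.3171i, |z|^2 = 0.7978
Iter 2: z = -0.2384 + 0.2125i, |z|^2 = 0.1020
Iter 3: z = -0.8233 + -0.4184i, |z|^2 = 0.8530
Iter 4: z = -0.3322 + 0.3719i, |z|^2 = 0.2487
Iter 5: z = -0.8629 + -0.5642i, |z|^2 = 1.0630
Iter 6: z = -0.4087 + 0.6566i, |z|^2 = 0.5982
Iter 7: z = -1.0992 + -0.8539i, |z|^2 = 1.9372
Iter 8: z = -0.3559 + 1.5599i, |z|^2 = 2.5601
Iter 9: z = -3.1417 + -1.4277i, |z|^2 = 11.9084
Escaped at iteration 9

Answer: 9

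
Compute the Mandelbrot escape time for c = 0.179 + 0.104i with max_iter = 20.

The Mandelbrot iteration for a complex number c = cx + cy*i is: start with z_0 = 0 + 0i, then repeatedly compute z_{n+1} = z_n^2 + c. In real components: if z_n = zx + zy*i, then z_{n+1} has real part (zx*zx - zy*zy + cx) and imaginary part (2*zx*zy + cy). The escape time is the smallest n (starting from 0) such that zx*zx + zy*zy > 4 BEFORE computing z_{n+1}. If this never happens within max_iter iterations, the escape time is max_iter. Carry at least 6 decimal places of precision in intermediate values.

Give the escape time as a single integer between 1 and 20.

z_0 = 0 + 0i, c = 0.1790 + 0.1040i
Iter 1: z = 0.1790 + 0.1040i, |z|^2 = 0.0429
Iter 2: z = 0.2002 + 0.1412i, |z|^2 = 0.0600
Iter 3: z = 0.1991 + 0.1606i, |z|^2 = 0.0654
Iter 4: z = 0.1929 + 0.1679i, |z|^2 = 0.0654
Iter 5: z = 0.1880 + 0.1688i, |z|^2 = 0.0638
Iter 6: z = 0.1859 + 0.1675i, |z|^2 = 0.0626
Iter 7: z = 0.1855 + 0.1662i, |z|^2 = 0.0620
Iter 8: z = 0.1858 + 0.1657i, |z|^2 = 0.0620
Iter 9: z = 0.1861 + 0.1656i, |z|^2 = 0.0620
Iter 10: z = 0.1862 + 0.1656i, |z|^2 = 0.0621
Iter 11: z = 0.1862 + 0.1657i, |z|^2 = 0.0621
Iter 12: z = 0.1862 + 0.1657i, |z|^2 = 0.0621
Iter 13: z = 0.1862 + 0.1657i, |z|^2 = 0.0621
Iter 14: z = 0.1862 + 0.1657i, |z|^2 = 0.0621
Iter 15: z = 0.1862 + 0.1657i, |z|^2 = 0.0621
Iter 16: z = 0.1862 + 0.1657i, |z|^2 = 0.0621
Iter 17: z = 0.1862 + 0.1657i, |z|^2 = 0.0621
Iter 18: z = 0.1862 + 0.1657i, |z|^2 = 0.0621
Iter 19: z = 0.1862 + 0.1657i, |z|^2 = 0.0621

Answer: 20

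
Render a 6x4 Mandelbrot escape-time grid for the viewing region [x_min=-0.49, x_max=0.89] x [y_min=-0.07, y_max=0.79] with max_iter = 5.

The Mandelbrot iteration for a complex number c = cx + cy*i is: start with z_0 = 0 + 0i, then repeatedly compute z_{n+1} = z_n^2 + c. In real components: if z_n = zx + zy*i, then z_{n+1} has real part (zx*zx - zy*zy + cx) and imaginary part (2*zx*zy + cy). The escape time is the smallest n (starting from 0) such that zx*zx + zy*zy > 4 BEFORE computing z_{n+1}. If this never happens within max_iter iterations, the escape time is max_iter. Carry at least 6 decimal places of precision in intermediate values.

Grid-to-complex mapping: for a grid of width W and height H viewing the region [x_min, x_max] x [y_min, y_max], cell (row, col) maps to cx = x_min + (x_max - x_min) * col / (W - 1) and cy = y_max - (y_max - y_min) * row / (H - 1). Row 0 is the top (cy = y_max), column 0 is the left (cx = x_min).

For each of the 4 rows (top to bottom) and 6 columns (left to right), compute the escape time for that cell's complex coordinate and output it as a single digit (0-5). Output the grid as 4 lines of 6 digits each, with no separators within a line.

Answer: 555432
555533
555543
555543

Derivation:
(row=0, col=0): c = -0.4900 + 0.7900i → escape time 5
(row=0, col=1): c = -0.2140 + 0.7900i → escape time 5
(row=0, col=2): c = 0.0620 + 0.7900i → escape time 5
(row=0, col=3): c = 0.3380 + 0.7900i → escape time 4
(row=0, col=4): c = 0.6140 + 0.7900i → escape time 3
(row=0, col=5): c = 0.8900 + 0.7900i → escape time 2
(row=1, col=0): c = -0.4900 + 0.5033i → escape time 5
(row=1, col=1): c = -0.2140 + 0.5033i → escape time 5
(row=1, col=2): c = 0.0620 + 0.5033i → escape time 5
(row=1, col=3): c = 0.3380 + 0.5033i → escape time 5
(row=1, col=4): c = 0.6140 + 0.5033i → escape time 3
(row=1, col=5): c = 0.8900 + 0.5033i → escape time 3
(row=2, col=0): c = -0.4900 + 0.2167i → escape time 5
(row=2, col=1): c = -0.2140 + 0.2167i → escape time 5
(row=2, col=2): c = 0.0620 + 0.2167i → escape time 5
(row=2, col=3): c = 0.3380 + 0.2167i → escape time 5
(row=2, col=4): c = 0.6140 + 0.2167i → escape time 4
(row=2, col=5): c = 0.8900 + 0.2167i → escape time 3
(row=3, col=0): c = -0.4900 + -0.0700i → escape time 5
(row=3, col=1): c = -0.2140 + -0.0700i → escape time 5
(row=3, col=2): c = 0.0620 + -0.0700i → escape time 5
(row=3, col=3): c = 0.3380 + -0.0700i → escape time 5
(row=3, col=4): c = 0.6140 + -0.0700i → escape time 4
(row=3, col=5): c = 0.8900 + -0.0700i → escape time 3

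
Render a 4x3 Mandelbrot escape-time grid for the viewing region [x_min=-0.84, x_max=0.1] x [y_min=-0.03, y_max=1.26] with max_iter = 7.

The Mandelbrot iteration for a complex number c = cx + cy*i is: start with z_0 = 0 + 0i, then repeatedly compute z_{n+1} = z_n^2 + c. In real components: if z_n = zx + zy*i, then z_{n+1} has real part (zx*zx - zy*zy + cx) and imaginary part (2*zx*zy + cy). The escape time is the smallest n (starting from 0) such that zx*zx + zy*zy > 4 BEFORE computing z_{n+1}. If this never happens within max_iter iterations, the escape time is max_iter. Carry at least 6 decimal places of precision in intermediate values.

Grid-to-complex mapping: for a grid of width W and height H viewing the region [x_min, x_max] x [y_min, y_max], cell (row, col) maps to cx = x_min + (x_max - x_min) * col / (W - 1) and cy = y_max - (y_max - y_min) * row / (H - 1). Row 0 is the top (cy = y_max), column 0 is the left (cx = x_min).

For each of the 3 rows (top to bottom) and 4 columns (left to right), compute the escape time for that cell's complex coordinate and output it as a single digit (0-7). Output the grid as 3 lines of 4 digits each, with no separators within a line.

Answer: 3332
5777
7777

Derivation:
(row=0, col=0): c = -0.8400 + 1.2600i → escape time 3
(row=0, col=1): c = -0.5267 + 1.2600i → escape time 3
(row=0, col=2): c = -0.2133 + 1.2600i → escape time 3
(row=0, col=3): c = 0.1000 + 1.2600i → escape time 2
(row=1, col=0): c = -0.8400 + 0.6150i → escape time 5
(row=1, col=1): c = -0.5267 + 0.6150i → escape time 7
(row=1, col=2): c = -0.2133 + 0.6150i → escape time 7
(row=1, col=3): c = 0.1000 + 0.6150i → escape time 7
(row=2, col=0): c = -0.8400 + -0.0300i → escape time 7
(row=2, col=1): c = -0.5267 + -0.0300i → escape time 7
(row=2, col=2): c = -0.2133 + -0.0300i → escape time 7
(row=2, col=3): c = 0.1000 + -0.0300i → escape time 7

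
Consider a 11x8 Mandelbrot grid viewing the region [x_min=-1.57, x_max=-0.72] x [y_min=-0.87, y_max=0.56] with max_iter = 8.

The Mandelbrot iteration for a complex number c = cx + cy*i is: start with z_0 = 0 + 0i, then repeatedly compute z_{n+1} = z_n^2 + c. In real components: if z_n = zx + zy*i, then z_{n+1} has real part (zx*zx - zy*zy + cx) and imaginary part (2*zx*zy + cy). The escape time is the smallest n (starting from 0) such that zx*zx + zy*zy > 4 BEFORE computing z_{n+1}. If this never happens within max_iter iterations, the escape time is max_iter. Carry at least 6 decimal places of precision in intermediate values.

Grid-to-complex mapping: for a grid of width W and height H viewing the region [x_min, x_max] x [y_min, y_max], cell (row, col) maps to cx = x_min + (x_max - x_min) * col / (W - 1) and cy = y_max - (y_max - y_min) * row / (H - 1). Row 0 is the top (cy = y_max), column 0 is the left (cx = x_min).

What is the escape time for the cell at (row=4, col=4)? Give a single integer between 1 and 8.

z_0 = 0 + 0i, c = -1.2300 + -0.2571i
Iter 1: z = -1.2300 + -0.2571i, |z|^2 = 1.5790
Iter 2: z = 0.2168 + 0.3754i, |z|^2 = 0.1879
Iter 3: z = -1.3240 + -0.0944i, |z|^2 = 1.7618
Iter 4: z = 0.5139 + -0.0072i, |z|^2 = 0.2642
Iter 5: z = -0.9659 + -0.2646i, |z|^2 = 1.0030
Iter 6: z = -0.3670 + 0.2540i, |z|^2 = 0.1992
Iter 7: z = -1.1598 + -0.4436i, |z|^2 = 1.5419

Answer: 8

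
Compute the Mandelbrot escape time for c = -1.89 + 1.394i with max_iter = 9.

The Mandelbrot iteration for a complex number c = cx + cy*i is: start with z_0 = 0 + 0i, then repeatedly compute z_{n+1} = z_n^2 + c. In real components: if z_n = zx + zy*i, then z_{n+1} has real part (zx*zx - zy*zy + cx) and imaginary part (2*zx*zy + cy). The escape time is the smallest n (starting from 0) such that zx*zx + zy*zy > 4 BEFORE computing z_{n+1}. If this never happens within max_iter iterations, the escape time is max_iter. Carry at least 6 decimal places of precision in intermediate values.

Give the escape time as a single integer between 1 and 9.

z_0 = 0 + 0i, c = -1.8900 + 1.3940i
Iter 1: z = -1.8900 + 1.3940i, |z|^2 = 5.5153
Escaped at iteration 1

Answer: 1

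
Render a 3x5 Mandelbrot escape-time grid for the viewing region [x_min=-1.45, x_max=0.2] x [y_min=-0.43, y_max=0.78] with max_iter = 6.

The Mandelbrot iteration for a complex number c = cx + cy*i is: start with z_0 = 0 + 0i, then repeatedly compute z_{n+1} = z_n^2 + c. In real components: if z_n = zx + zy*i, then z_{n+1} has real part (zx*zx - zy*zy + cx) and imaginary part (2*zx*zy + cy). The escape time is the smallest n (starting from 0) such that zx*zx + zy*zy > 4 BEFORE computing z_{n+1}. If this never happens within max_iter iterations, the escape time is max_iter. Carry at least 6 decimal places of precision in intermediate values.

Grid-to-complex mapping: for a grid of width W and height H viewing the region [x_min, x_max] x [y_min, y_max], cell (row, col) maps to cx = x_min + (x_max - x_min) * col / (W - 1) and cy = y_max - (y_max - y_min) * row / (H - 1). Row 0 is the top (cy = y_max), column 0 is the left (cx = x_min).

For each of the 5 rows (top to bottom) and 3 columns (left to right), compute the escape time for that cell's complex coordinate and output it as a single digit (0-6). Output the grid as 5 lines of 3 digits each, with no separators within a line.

Answer: 345
366
666
666
466

Derivation:
(row=0, col=0): c = -1.4500 + 0.7800i → escape time 3
(row=0, col=1): c = -0.6250 + 0.7800i → escape time 4
(row=0, col=2): c = 0.2000 + 0.7800i → escape time 5
(row=1, col=0): c = -1.4500 + 0.4775i → escape time 3
(row=1, col=1): c = -0.6250 + 0.4775i → escape time 6
(row=1, col=2): c = 0.2000 + 0.4775i → escape time 6
(row=2, col=0): c = -1.4500 + 0.1750i → escape time 6
(row=2, col=1): c = -0.6250 + 0.1750i → escape time 6
(row=2, col=2): c = 0.2000 + 0.1750i → escape time 6
(row=3, col=0): c = -1.4500 + -0.1275i → escape time 6
(row=3, col=1): c = -0.6250 + -0.1275i → escape time 6
(row=3, col=2): c = 0.2000 + -0.1275i → escape time 6
(row=4, col=0): c = -1.4500 + -0.4300i → escape time 4
(row=4, col=1): c = -0.6250 + -0.4300i → escape time 6
(row=4, col=2): c = 0.2000 + -0.4300i → escape time 6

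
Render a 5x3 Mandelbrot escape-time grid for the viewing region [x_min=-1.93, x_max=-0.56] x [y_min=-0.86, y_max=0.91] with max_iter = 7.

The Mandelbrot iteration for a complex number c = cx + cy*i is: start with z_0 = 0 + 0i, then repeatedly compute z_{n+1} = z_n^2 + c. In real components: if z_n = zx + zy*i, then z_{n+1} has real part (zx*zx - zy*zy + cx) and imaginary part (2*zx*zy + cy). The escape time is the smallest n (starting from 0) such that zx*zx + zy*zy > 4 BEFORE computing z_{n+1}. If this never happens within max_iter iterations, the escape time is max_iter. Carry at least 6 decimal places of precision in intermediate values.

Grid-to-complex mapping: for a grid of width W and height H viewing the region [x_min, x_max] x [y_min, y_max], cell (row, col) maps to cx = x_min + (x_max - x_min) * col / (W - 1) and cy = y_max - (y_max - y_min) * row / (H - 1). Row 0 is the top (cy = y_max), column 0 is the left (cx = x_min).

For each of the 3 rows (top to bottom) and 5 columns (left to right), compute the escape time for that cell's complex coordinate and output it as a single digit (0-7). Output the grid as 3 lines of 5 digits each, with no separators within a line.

Answer: 13334
57777
13334

Derivation:
(row=0, col=0): c = -1.9300 + 0.9100i → escape time 1
(row=0, col=1): c = -1.5875 + 0.9100i → escape time 3
(row=0, col=2): c = -1.2450 + 0.9100i → escape time 3
(row=0, col=3): c = -0.9025 + 0.9100i → escape time 3
(row=0, col=4): c = -0.5600 + 0.9100i → escape time 4
(row=1, col=0): c = -1.9300 + 0.0250i → escape time 5
(row=1, col=1): c = -1.5875 + 0.0250i → escape time 7
(row=1, col=2): c = -1.2450 + 0.0250i → escape time 7
(row=1, col=3): c = -0.9025 + 0.0250i → escape time 7
(row=1, col=4): c = -0.5600 + 0.0250i → escape time 7
(row=2, col=0): c = -1.9300 + -0.8600i → escape time 1
(row=2, col=1): c = -1.5875 + -0.8600i → escape time 3
(row=2, col=2): c = -1.2450 + -0.8600i → escape time 3
(row=2, col=3): c = -0.9025 + -0.8600i → escape time 3
(row=2, col=4): c = -0.5600 + -0.8600i → escape time 4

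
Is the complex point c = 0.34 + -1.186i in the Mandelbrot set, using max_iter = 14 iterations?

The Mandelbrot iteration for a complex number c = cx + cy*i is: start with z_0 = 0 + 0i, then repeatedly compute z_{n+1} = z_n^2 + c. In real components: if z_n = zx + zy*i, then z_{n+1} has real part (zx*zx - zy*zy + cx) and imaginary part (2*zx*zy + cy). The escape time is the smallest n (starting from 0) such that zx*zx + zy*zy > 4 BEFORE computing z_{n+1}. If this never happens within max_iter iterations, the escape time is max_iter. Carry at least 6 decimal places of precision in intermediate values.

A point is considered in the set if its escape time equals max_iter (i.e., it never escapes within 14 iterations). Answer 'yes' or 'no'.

Answer: no

Derivation:
z_0 = 0 + 0i, c = 0.3400 + -1.1860i
Iter 1: z = 0.3400 + -1.1860i, |z|^2 = 1.5222
Iter 2: z = -0.9510 + -1.9925i, |z|^2 = 4.8744
Escaped at iteration 2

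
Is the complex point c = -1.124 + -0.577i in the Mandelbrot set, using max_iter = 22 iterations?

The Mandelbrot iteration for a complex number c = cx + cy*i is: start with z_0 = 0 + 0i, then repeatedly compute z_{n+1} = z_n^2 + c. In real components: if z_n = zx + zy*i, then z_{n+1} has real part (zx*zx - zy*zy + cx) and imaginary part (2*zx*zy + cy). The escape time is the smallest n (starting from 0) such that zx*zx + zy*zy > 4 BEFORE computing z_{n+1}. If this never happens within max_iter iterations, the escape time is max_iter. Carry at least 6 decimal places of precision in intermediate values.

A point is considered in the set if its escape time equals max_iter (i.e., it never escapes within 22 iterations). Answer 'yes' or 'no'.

Answer: no

Derivation:
z_0 = 0 + 0i, c = -1.1240 + -0.5770i
Iter 1: z = -1.1240 + -0.5770i, |z|^2 = 1.5963
Iter 2: z = -0.1936 + 0.7201i, |z|^2 = 0.5560
Iter 3: z = -1.6051 + -0.8558i, |z|^2 = 3.3086
Iter 4: z = 0.7200 + 2.1701i, |z|^2 = 5.2277
Escaped at iteration 4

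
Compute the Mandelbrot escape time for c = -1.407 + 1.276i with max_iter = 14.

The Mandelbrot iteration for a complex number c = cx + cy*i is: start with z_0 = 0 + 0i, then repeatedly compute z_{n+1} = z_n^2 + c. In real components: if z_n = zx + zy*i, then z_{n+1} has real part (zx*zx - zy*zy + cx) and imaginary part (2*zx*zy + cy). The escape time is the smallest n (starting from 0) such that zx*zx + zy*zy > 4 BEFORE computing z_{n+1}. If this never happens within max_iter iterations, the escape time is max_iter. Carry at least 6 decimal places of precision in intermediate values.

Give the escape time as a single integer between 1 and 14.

z_0 = 0 + 0i, c = -1.4070 + 1.2760i
Iter 1: z = -1.4070 + 1.2760i, |z|^2 = 3.6078
Iter 2: z = -1.0555 + -2.3147i, |z|^2 = 6.4718
Escaped at iteration 2

Answer: 2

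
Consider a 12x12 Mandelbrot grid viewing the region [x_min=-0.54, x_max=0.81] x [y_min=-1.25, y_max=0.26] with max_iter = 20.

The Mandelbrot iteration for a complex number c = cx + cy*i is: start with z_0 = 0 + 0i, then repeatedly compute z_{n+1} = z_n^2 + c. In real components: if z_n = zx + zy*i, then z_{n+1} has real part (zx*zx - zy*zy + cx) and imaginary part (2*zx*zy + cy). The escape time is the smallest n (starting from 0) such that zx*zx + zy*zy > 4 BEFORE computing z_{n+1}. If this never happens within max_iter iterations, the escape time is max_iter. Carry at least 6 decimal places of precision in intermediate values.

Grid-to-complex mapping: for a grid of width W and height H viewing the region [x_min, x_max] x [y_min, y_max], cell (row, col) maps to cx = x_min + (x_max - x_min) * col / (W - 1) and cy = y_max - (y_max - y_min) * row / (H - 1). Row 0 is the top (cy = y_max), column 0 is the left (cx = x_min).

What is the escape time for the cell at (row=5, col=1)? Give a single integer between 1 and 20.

Answer: 20

Derivation:
z_0 = 0 + 0i, c = -0.4173 + -0.4264i
Iter 1: z = -0.4173 + -0.4264i, |z|^2 = 0.3559
Iter 2: z = -0.4249 + -0.0705i, |z|^2 = 0.1856
Iter 3: z = -0.2417 + -0.3664i, |z|^2 = 0.1927
Iter 4: z = -0.4931 + -0.2493i, |z|^2 = 0.3053
Iter 5: z = -0.2362 + -0.1805i, |z|^2 = 0.0884
Iter 6: z = -0.3941 + -0.3411i, |z|^2 = 0.2716
Iter 7: z = -0.3783 + -0.1576i, |z|^2 = 0.1680
Iter 8: z = -0.2990 + -0.3071i, |z|^2 = 0.1837
Iter 9: z = -0.4222 + -0.2427i, |z|^2 = 0.2372
Iter 10: z = -0.2979 + -0.2214i, |z|^2 = 0.1378
Iter 11: z = -0.3775 + -0.2944i, |z|^2 = 0.2292
Iter 12: z = -0.3614 + -0.2040i, |z|^2 = 0.1723
Iter 13: z = -0.3283 + -0.2789i, |z|^2 = 0.1855
Iter 14: z = -0.3873 + -0.2433i, |z|^2 = 0.2092
Iter 15: z = -0.3265 + -0.2379i, |z|^2 = 0.1632
Iter 16: z = -0.3673 + -0.2710i, |z|^2 = 0.2084
Iter 17: z = -0.3558 + -0.2273i, |z|^2 = 0.1783
Iter 18: z = -0.3423 + -0.2646i, |z|^2 = 0.1872
Iter 19: z = -0.3701 + -0.2452i, |z|^2 = 0.1971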